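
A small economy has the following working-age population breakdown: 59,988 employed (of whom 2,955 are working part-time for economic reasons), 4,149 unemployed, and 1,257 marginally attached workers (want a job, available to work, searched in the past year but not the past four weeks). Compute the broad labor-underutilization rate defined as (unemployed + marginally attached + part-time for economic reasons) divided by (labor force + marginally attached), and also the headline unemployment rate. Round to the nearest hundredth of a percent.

Labor force = 59,988 + 4,149 = 64,137.
Numerator = 4,149 + 1,257 + 2,955 = 8,361.
Denominator = 64,137 + 1,257 = 65,394.
Broad rate = 8,361 / 65,394 = 12.79%.
Headline unemployment rate = 4,149 / 64,137 = 6.47%.

Broad underutilization rate ≈ 12.79%; headline unemployment rate ≈ 6.47%.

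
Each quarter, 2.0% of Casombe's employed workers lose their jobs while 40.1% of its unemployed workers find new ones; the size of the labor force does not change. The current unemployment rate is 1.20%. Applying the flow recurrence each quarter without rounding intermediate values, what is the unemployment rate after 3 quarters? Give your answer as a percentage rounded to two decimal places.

With a fixed labor force, u_{t+1} = u_t + s·(1−u_t) − f·u_t = u_t·(1−s−f) + s.
Here 1−s−f = 0.579 and s = 0.020.
u_1 = 0.012000 × 0.579 + 0.020 = 0.026948.
u_2 = 0.026948 × 0.579 + 0.020 = 0.035603.
u_3 = 0.035603 × 0.579 + 0.020 = 0.040614.

Unemployment rate after three quarters ≈ 4.06%.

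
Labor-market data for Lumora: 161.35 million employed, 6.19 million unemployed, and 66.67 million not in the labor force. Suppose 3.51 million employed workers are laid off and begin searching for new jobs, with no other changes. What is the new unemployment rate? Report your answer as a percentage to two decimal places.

Initially, labor force = 161.35 + 6.19 = 167.54 million, so u = 6.19/167.54 = 3.69%.
After the change, employed falls and unemployed rises by 3.51; labor force unchanged → E = 157.84, U = 9.70, labor force = 167.54 million.
New unemployment rate = 9.70 / 167.54 = 5.79%.

New unemployment rate ≈ 5.79%.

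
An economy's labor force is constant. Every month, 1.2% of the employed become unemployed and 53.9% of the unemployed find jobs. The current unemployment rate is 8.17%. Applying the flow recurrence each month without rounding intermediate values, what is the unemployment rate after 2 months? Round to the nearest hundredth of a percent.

With a fixed labor force, u_{t+1} = u_t + s·(1−u_t) − f·u_t = u_t·(1−s−f) + s.
Here 1−s−f = 0.449 and s = 0.012.
u_1 = 0.081700 × 0.449 + 0.012 = 0.048683.
u_2 = 0.048683 × 0.449 + 0.012 = 0.033859.

Unemployment rate after two months ≈ 3.39%.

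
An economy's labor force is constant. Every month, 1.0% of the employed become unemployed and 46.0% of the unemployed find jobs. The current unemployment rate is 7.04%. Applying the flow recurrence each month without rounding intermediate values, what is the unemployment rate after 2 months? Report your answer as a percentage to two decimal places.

With a fixed labor force, u_{t+1} = u_t + s·(1−u_t) − f·u_t = u_t·(1−s−f) + s.
Here 1−s−f = 0.530 and s = 0.010.
u_1 = 0.070400 × 0.530 + 0.010 = 0.047312.
u_2 = 0.047312 × 0.530 + 0.010 = 0.035075.

Unemployment rate after two months ≈ 3.51%.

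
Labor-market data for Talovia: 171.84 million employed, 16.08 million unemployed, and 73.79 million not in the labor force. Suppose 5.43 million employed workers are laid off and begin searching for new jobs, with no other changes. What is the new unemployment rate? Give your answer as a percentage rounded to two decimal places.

New unemployment rate ≈ 11.45%.

Initially, labor force = 171.84 + 16.08 = 187.92 million, so u = 16.08/187.92 = 8.56%.
After the change, employed falls and unemployed rises by 5.43; labor force unchanged → E = 166.41, U = 21.51, labor force = 187.92 million.
New unemployment rate = 21.51 / 187.92 = 11.45%.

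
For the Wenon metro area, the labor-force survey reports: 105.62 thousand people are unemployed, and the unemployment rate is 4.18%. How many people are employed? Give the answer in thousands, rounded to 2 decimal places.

About 2,421.17 thousand are employed.

Labor force = U / u = 105.62 / 0.0418 ≈ 2,526.79 thousand.
Employed = labor force − unemployed = 2,526.79 − 105.62 = 2,421.17 thousand.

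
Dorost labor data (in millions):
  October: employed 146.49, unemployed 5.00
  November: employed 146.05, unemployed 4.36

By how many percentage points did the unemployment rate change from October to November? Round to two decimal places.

The unemployment rate changed by −0.40 percentage points.

October: labor force = 146.49 + 5.00 = 151.49; u = 5.00/151.49 = 3.30%.
November: labor force = 146.05 + 4.36 = 150.41; u = 4.36/150.41 = 2.90%.
Change = 2.90% − 3.30% = −0.40 pp.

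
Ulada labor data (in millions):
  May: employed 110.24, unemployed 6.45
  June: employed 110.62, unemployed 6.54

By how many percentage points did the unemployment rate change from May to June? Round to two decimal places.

The unemployment rate changed by +0.05 percentage points.

May: labor force = 110.24 + 6.45 = 116.69; u = 6.45/116.69 = 5.53%.
June: labor force = 110.62 + 6.54 = 117.16; u = 6.54/117.16 = 5.58%.
Change = 5.58% − 5.53% = +0.05 pp.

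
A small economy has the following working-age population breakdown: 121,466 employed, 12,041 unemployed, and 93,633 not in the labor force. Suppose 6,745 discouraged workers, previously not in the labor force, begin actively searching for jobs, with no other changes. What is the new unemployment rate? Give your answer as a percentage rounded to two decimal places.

New unemployment rate ≈ 13.39%.

Initially, labor force = 121,466 + 12,041 = 133,507, so u = 12,041/133,507 = 9.02%.
After the change, unemployed and labor force both rise by 6,745 → E = 121,466, U = 18,786, labor force = 140,252.
New unemployment rate = 18,786 / 140,252 = 13.39%.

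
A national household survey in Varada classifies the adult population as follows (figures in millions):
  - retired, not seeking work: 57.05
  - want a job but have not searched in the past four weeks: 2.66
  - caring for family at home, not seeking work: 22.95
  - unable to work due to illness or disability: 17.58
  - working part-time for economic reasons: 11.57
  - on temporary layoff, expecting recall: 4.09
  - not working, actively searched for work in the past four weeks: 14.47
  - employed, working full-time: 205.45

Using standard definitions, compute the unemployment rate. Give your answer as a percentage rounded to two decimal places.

Employed = 11.57 + 205.45 = 217.02 million (anyone who worked, including part-time for economic reasons, counts as employed).
Unemployed = 4.09 + 14.47 = 18.56 million (jobless and actively searching, or on temporary layoff).
Labor force = 217.02 + 18.56 = 235.58 million.
Unemployment rate = 18.56 / 235.58 = 7.88%.

Unemployment rate ≈ 7.88%.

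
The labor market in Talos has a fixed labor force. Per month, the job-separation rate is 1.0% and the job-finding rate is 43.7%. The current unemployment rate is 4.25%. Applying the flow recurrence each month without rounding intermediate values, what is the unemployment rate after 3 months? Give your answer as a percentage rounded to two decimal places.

Unemployment rate after three months ≈ 2.58%.

With a fixed labor force, u_{t+1} = u_t + s·(1−u_t) − f·u_t = u_t·(1−s−f) + s.
Here 1−s−f = 0.553 and s = 0.010.
u_1 = 0.042500 × 0.553 + 0.010 = 0.033503.
u_2 = 0.033503 × 0.553 + 0.010 = 0.028527.
u_3 = 0.028527 × 0.553 + 0.010 = 0.025775.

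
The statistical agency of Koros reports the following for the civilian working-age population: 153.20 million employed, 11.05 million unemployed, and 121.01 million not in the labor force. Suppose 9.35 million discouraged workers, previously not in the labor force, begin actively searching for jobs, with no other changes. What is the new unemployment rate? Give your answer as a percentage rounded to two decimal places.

New unemployment rate ≈ 11.75%.

Initially, labor force = 153.20 + 11.05 = 164.25 million, so u = 11.05/164.25 = 6.73%.
After the change, unemployed and labor force both rise by 9.35 → E = 153.20, U = 20.40, labor force = 173.60 million.
New unemployment rate = 20.40 / 173.60 = 11.75%.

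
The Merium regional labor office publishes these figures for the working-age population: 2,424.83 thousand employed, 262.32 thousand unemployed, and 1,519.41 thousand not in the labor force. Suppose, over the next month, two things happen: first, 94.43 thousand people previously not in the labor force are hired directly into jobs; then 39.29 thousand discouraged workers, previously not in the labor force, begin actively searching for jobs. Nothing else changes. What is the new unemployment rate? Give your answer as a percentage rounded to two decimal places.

New unemployment rate ≈ 10.69%.

Initially, labor force = 2,424.83 + 262.32 = 2,687.15 thousand, so u = 262.32/2,687.15 = 9.76%.
After the first change, employed and labor force both rise by 94.43; unemployed unchanged → E = 2,519.26, U = 262.32, labor force = 2,781.58 thousand.
After the second change, unemployed and labor force both rise by 39.29 → E = 2,519.26, U = 301.61, labor force = 2,820.87 thousand.
New unemployment rate = 301.61 / 2,820.87 = 10.69%.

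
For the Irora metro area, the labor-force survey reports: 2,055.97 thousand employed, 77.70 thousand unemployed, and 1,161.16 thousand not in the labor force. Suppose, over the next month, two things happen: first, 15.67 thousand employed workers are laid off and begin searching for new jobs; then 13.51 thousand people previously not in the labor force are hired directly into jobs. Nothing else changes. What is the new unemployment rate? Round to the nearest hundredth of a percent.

New unemployment rate ≈ 4.35%.

Initially, labor force = 2,055.97 + 77.70 = 2,133.67 thousand, so u = 77.70/2,133.67 = 3.64%.
After the first change, employed falls and unemployed rises by 15.67; labor force unchanged → E = 2,040.30, U = 93.37, labor force = 2,133.67 thousand.
After the second change, employed and labor force both rise by 13.51; unemployed unchanged → E = 2,053.81, U = 93.37, labor force = 2,147.18 thousand.
New unemployment rate = 93.37 / 2,147.18 = 4.35%.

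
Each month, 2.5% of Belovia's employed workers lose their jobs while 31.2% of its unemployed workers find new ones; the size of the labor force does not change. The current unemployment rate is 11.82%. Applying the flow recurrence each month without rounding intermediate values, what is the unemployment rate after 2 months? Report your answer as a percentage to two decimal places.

With a fixed labor force, u_{t+1} = u_t + s·(1−u_t) − f·u_t = u_t·(1−s−f) + s.
Here 1−s−f = 0.663 and s = 0.025.
u_1 = 0.118200 × 0.663 + 0.025 = 0.103367.
u_2 = 0.103367 × 0.663 + 0.025 = 0.093532.

Unemployment rate after two months ≈ 9.35%.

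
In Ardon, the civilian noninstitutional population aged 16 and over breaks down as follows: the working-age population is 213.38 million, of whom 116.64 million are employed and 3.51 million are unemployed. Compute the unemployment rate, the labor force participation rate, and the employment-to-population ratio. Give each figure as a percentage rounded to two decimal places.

Unemployment rate ≈ 2.92%; labor force participation rate ≈ 56.31%; employment-population ratio ≈ 54.66%.

Labor force = employed + unemployed = 116.64 + 3.51 = 120.15 million.
Unemployment rate = 3.51 / 120.15 = 2.92%.
Labor force participation rate = 120.15 / 213.38 = 56.31%.
Employment-population ratio = 116.64 / 213.38 = 54.66%.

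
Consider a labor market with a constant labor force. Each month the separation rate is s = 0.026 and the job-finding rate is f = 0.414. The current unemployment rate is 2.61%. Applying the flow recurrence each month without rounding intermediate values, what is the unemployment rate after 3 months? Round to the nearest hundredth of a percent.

With a fixed labor force, u_{t+1} = u_t + s·(1−u_t) − f·u_t = u_t·(1−s−f) + s.
Here 1−s−f = 0.560 and s = 0.026.
u_1 = 0.026100 × 0.560 + 0.026 = 0.040616.
u_2 = 0.040616 × 0.560 + 0.026 = 0.048745.
u_3 = 0.048745 × 0.560 + 0.026 = 0.053297.

Unemployment rate after three months ≈ 5.33%.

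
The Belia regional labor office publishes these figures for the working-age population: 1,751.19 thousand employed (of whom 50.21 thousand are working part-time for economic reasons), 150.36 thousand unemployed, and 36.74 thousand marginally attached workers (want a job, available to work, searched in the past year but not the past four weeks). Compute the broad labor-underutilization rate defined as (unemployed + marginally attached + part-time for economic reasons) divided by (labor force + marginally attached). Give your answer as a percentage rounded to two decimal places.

Labor force = 1,751.19 + 150.36 = 1,901.55 thousand.
Numerator = 150.36 + 36.74 + 50.21 = 237.31 thousand.
Denominator = 1,901.55 + 36.74 = 1,938.29 thousand.
Broad rate = 237.31 / 1,938.29 = 12.24%.

Broad underutilization rate ≈ 12.24%.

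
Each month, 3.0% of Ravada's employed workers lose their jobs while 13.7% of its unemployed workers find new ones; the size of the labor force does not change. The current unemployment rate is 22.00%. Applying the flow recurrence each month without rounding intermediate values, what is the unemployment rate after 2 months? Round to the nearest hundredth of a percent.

Unemployment rate after two months ≈ 20.76%.

With a fixed labor force, u_{t+1} = u_t + s·(1−u_t) − f·u_t = u_t·(1−s−f) + s.
Here 1−s−f = 0.833 and s = 0.030.
u_1 = 0.220000 × 0.833 + 0.030 = 0.213260.
u_2 = 0.213260 × 0.833 + 0.030 = 0.207646.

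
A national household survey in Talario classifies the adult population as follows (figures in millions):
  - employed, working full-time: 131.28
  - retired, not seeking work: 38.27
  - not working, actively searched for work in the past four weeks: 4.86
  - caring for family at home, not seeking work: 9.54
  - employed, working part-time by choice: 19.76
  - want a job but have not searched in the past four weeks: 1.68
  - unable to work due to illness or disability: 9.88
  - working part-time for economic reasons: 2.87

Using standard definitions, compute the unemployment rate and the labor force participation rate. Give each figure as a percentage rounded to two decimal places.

Unemployment rate ≈ 3.06%; labor force participation rate ≈ 72.78%.

Employed = 131.28 + 19.76 + 2.87 = 153.91 million (anyone who worked, including part-time for economic reasons, counts as employed).
Unemployed = 4.86 million.
Labor force = 153.91 + 4.86 = 158.77 million.
Not in labor force = 38.27 + 9.54 + 1.68 + 9.88 = 59.37 million (those not working and not actively searching are outside the labor force — including those who want a job but have given up searching).
Civilian working-age population = 158.77 + 59.37 = 218.14 million.
Unemployment rate = 4.86 / 158.77 = 3.06%.
Labor force participation rate = 158.77 / 218.14 = 72.78%.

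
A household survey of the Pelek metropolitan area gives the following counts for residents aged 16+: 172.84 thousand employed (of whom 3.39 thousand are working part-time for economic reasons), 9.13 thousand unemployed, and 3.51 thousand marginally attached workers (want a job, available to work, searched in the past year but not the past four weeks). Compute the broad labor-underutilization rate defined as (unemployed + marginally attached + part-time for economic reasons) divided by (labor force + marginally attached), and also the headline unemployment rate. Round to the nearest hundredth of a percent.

Labor force = 172.84 + 9.13 = 181.97 thousand.
Numerator = 9.13 + 3.51 + 3.39 = 16.03 thousand.
Denominator = 181.97 + 3.51 = 185.48 thousand.
Broad rate = 16.03 / 185.48 = 8.64%.
Headline unemployment rate = 9.13 / 181.97 = 5.02%.

Broad underutilization rate ≈ 8.64%; headline unemployment rate ≈ 5.02%.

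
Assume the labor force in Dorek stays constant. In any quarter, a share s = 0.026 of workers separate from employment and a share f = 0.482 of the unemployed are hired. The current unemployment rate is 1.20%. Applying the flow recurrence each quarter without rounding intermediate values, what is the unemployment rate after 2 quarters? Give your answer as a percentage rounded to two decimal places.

With a fixed labor force, u_{t+1} = u_t + s·(1−u_t) − f·u_t = u_t·(1−s−f) + s.
Here 1−s−f = 0.492 and s = 0.026.
u_1 = 0.012000 × 0.492 + 0.026 = 0.031904.
u_2 = 0.031904 × 0.492 + 0.026 = 0.041697.

Unemployment rate after two quarters ≈ 4.17%.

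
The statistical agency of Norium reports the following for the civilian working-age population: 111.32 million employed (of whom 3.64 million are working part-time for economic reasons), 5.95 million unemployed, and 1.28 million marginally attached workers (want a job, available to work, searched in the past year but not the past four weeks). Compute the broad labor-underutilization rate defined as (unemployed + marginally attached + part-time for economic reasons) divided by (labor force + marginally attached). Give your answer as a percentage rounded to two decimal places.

Broad underutilization rate ≈ 9.17%.

Labor force = 111.32 + 5.95 = 117.27 million.
Numerator = 5.95 + 1.28 + 3.64 = 10.87 million.
Denominator = 117.27 + 1.28 = 118.55 million.
Broad rate = 10.87 / 118.55 = 9.17%.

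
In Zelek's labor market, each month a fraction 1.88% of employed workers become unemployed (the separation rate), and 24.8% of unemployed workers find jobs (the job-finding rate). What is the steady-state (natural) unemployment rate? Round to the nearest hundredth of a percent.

At steady state the flows balance: s·E = f·U, so U/(E+U) = s/(s+f).
u* = 1.88 / (1.88 + 24.8) = 1.88 / 26.68 = 7.05%.

Steady-state unemployment rate ≈ 7.05%.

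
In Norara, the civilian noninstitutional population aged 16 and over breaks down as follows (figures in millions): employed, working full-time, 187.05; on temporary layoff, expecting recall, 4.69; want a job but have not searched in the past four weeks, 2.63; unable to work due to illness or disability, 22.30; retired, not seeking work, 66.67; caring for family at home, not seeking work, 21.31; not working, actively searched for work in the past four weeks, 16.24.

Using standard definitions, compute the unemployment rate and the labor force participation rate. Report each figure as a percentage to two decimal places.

Employed = 187.05 million.
Unemployed = 4.69 + 16.24 = 20.93 million (jobless and actively searching, or on temporary layoff).
Labor force = 187.05 + 20.93 = 207.98 million.
Not in labor force = 2.63 + 22.30 + 66.67 + 21.31 = 112.91 million (those not working and not actively searching are outside the labor force — including those who want a job but have given up searching).
Civilian working-age population = 207.98 + 112.91 = 320.89 million.
Unemployment rate = 20.93 / 207.98 = 10.06%.
Labor force participation rate = 207.98 / 320.89 = 64.81%.

Unemployment rate ≈ 10.06%; labor force participation rate ≈ 64.81%.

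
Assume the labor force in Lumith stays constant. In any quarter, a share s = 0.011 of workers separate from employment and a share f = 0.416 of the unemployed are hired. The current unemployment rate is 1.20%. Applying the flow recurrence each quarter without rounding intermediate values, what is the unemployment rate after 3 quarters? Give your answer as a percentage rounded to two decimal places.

With a fixed labor force, u_{t+1} = u_t + s·(1−u_t) − f·u_t = u_t·(1−s−f) + s.
Here 1−s−f = 0.573 and s = 0.011.
u_1 = 0.012000 × 0.573 + 0.011 = 0.017876.
u_2 = 0.017876 × 0.573 + 0.011 = 0.021243.
u_3 = 0.021243 × 0.573 + 0.011 = 0.023172.

Unemployment rate after three quarters ≈ 2.32%.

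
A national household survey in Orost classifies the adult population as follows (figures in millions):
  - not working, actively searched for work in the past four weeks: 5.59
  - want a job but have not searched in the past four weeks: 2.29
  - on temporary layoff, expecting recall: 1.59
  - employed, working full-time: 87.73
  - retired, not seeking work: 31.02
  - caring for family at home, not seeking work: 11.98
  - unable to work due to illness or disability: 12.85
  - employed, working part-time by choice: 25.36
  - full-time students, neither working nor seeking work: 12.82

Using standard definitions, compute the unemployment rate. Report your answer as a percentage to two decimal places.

Unemployment rate ≈ 5.97%.

Employed = 87.73 + 25.36 = 113.09 million.
Unemployed = 5.59 + 1.59 = 7.18 million (jobless and actively searching, or on temporary layoff).
Labor force = 113.09 + 7.18 = 120.27 million.
Unemployment rate = 7.18 / 120.27 = 5.97%.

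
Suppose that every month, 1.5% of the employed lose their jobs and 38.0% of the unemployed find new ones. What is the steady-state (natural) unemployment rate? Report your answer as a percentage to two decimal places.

At steady state the flows balance: s·E = f·U, so U/(E+U) = s/(s+f).
u* = 1.5 / (1.5 + 38.0) = 1.5 / 39.50 = 3.80%.

Steady-state unemployment rate ≈ 3.80%.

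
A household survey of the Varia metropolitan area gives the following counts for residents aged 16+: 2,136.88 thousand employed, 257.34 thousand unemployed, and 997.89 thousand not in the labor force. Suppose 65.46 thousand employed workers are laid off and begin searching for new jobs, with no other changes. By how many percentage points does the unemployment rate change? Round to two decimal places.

The unemployment rate changes by +2.73 percentage points.

Initially, labor force = 2,136.88 + 257.34 = 2,394.22 thousand, so u = 257.34/2,394.22 = 10.75%.
After the change, employed falls and unemployed rises by 65.46; labor force unchanged → E = 2,071.42, U = 322.80, labor force = 2,394.22 thousand.
New unemployment rate = 322.80 / 2,394.22 = 13.48%.
Change = 13.48% − 10.75% = +2.73 percentage points.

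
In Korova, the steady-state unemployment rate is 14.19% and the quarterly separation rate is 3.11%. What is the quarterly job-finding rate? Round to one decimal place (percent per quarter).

Job-finding rate ≈ 18.8% per quarter.

From u* = s/(s+f): f = s·(1−u)/u.
f = 3.11 × (1 − 0.1419) / 0.1419 = 2.6687 / 0.1419 ≈ 18.8% per quarter.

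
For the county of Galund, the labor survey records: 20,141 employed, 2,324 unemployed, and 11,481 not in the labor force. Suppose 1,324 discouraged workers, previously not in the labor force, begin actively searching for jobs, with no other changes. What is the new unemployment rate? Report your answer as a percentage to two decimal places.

Initially, labor force = 20,141 + 2,324 = 22,465, so u = 2,324/22,465 = 10.34%.
After the change, unemployed and labor force both rise by 1,324 → E = 20,141, U = 3,648, labor force = 23,789.
New unemployment rate = 3,648 / 23,789 = 15.33%.

New unemployment rate ≈ 15.33%.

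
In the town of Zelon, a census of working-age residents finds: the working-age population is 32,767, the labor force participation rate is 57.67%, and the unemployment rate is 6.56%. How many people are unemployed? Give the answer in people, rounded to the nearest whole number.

Labor force = 0.5767 × 32,767 = 18,897.
Unemployed = 0.0656 × 18,897 ≈ 1,240.

About 1,240 are unemployed.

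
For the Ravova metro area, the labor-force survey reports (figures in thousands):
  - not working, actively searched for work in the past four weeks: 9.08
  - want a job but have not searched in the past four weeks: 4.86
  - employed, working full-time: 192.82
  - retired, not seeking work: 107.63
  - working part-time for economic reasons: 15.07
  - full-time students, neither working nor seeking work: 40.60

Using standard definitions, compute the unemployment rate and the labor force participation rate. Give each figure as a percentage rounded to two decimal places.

Employed = 192.82 + 15.07 = 207.89 thousand (anyone who worked, including part-time for economic reasons, counts as employed).
Unemployed = 9.08 thousand.
Labor force = 207.89 + 9.08 = 216.97 thousand.
Not in labor force = 4.86 + 107.63 + 40.60 = 153.09 thousand (those not working and not actively searching are outside the labor force — including those who want a job but have given up searching).
Civilian working-age population = 216.97 + 153.09 = 370.06 thousand.
Unemployment rate = 9.08 / 216.97 = 4.18%.
Labor force participation rate = 216.97 / 370.06 = 58.63%.

Unemployment rate ≈ 4.18%; labor force participation rate ≈ 58.63%.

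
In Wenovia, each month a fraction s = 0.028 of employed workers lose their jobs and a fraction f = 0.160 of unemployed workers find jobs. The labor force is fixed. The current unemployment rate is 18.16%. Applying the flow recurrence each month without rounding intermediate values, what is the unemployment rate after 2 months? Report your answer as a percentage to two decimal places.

Unemployment rate after two months ≈ 17.05%.

With a fixed labor force, u_{t+1} = u_t + s·(1−u_t) − f·u_t = u_t·(1−s−f) + s.
Here 1−s−f = 0.812 and s = 0.028.
u_1 = 0.181600 × 0.812 + 0.028 = 0.175459.
u_2 = 0.175459 × 0.812 + 0.028 = 0.170473.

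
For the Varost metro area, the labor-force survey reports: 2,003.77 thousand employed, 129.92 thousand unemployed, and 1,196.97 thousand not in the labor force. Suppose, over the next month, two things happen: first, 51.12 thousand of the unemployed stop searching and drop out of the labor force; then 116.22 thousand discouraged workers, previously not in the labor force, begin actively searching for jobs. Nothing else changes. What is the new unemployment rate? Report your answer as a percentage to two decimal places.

New unemployment rate ≈ 8.87%.

Initially, labor force = 2,003.77 + 129.92 = 2,133.69 thousand, so u = 129.92/2,133.69 = 6.09%.
After the first change, unemployed and labor force both fall by 51.12 → E = 2,003.77, U = 78.80, labor force = 2,082.57 thousand.
After the second change, unemployed and labor force both rise by 116.22 → E = 2,003.77, U = 195.02, labor force = 2,198.79 thousand.
New unemployment rate = 195.02 / 2,198.79 = 8.87%.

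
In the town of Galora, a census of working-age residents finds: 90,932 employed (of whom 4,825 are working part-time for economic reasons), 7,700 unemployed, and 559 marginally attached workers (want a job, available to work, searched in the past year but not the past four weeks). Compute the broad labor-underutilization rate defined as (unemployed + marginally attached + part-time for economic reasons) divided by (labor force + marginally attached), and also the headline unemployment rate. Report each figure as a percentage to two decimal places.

Broad underutilization rate ≈ 13.19%; headline unemployment rate ≈ 7.81%.

Labor force = 90,932 + 7,700 = 98,632.
Numerator = 7,700 + 559 + 4,825 = 13,084.
Denominator = 98,632 + 559 = 99,191.
Broad rate = 13,084 / 99,191 = 13.19%.
Headline unemployment rate = 7,700 / 98,632 = 7.81%.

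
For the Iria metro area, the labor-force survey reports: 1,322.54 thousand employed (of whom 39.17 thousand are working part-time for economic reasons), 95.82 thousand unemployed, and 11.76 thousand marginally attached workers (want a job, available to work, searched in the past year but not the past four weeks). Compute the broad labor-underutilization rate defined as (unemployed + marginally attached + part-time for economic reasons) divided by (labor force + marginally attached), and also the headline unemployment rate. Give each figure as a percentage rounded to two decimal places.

Labor force = 1,322.54 + 95.82 = 1,418.36 thousand.
Numerator = 95.82 + 11.76 + 39.17 = 146.75 thousand.
Denominator = 1,418.36 + 11.76 = 1,430.12 thousand.
Broad rate = 146.75 / 1,430.12 = 10.26%.
Headline unemployment rate = 95.82 / 1,418.36 = 6.76%.

Broad underutilization rate ≈ 10.26%; headline unemployment rate ≈ 6.76%.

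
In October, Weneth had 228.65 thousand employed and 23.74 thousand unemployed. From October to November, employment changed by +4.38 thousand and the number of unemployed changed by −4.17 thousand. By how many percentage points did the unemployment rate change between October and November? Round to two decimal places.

The unemployment rate changed by −1.66 percentage points.

October: labor force = 228.65 + 23.74 = 252.39; u = 23.74/252.39 = 9.41%.
November: labor force = 233.03 + 19.57 = 252.60; u = 19.57/252.60 = 7.75%.
Change = 7.75% − 9.41% = −1.66 pp.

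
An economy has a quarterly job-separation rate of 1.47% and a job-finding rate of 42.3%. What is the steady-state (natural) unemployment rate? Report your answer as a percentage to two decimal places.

Steady-state unemployment rate ≈ 3.36%.

At steady state the flows balance: s·E = f·U, so U/(E+U) = s/(s+f).
u* = 1.47 / (1.47 + 42.3) = 1.47 / 43.77 = 3.36%.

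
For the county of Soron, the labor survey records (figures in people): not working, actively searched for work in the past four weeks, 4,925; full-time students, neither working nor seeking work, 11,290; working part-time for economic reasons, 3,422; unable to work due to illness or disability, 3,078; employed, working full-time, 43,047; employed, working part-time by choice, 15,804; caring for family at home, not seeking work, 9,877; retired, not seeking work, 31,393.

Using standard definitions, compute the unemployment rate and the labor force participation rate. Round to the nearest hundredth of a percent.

Unemployment rate ≈ 7.33%; labor force participation rate ≈ 54.71%.

Employed = 3,422 + 43,047 + 15,804 = 62,273 (anyone who worked, including part-time for economic reasons, counts as employed).
Unemployed = 4,925.
Labor force = 62,273 + 4,925 = 67,198.
Not in labor force = 11,290 + 3,078 + 9,877 + 31,393 = 55,638 (those not working and not actively searching are outside the labor force).
Civilian working-age population = 67,198 + 55,638 = 122,836.
Unemployment rate = 4,925 / 67,198 = 7.33%.
Labor force participation rate = 67,198 / 122,836 = 54.71%.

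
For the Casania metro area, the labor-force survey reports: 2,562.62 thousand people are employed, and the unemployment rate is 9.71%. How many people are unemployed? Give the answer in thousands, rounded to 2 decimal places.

About 275.59 thousand are unemployed.

Let U be the number unemployed. The labor force is E + U, and U/(E+U) = 0.0971.
So U = 0.0971 × 2,562.62 / (1 − 0.0971) = 248.8304 / 0.9029 ≈ 275.59 thousand.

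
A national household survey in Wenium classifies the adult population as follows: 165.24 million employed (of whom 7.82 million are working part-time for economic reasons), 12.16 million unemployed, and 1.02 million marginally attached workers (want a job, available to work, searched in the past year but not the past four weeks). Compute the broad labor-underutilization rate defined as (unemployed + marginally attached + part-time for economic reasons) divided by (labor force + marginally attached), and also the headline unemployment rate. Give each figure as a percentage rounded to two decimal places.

Broad underutilization rate ≈ 11.77%; headline unemployment rate ≈ 6.85%.

Labor force = 165.24 + 12.16 = 177.40 million.
Numerator = 12.16 + 1.02 + 7.82 = 21.00 million.
Denominator = 177.40 + 1.02 = 178.42 million.
Broad rate = 21.00 / 178.42 = 11.77%.
Headline unemployment rate = 12.16 / 177.40 = 6.85%.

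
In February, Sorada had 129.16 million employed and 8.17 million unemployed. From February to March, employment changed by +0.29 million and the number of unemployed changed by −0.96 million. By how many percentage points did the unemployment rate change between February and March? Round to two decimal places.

February: labor force = 129.16 + 8.17 = 137.33; u = 8.17/137.33 = 5.95%.
March: labor force = 129.45 + 7.21 = 136.66; u = 7.21/136.66 = 5.28%.
Change = 5.28% − 5.95% = −0.67 pp.

The unemployment rate changed by −0.67 percentage points.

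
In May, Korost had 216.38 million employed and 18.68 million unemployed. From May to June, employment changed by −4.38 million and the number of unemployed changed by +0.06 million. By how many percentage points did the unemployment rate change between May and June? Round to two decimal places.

The unemployment rate changed by +0.17 percentage points.

May: labor force = 216.38 + 18.68 = 235.06; u = 18.68/235.06 = 7.95%.
June: labor force = 212.00 + 18.74 = 230.74; u = 18.74/230.74 = 8.12%.
Change = 8.12% − 7.95% = +0.17 pp.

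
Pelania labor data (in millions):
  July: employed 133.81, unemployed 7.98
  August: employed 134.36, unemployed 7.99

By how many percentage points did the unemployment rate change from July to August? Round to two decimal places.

July: labor force = 133.81 + 7.98 = 141.79; u = 7.98/141.79 = 5.63%.
August: labor force = 134.36 + 7.99 = 142.35; u = 7.99/142.35 = 5.61%.
Change = 5.61% − 5.63% = −0.02 pp.

The unemployment rate changed by −0.02 percentage points.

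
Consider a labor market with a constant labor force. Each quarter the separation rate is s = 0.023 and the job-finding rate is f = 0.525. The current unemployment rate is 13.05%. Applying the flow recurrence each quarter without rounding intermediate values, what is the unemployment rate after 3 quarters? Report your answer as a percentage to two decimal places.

With a fixed labor force, u_{t+1} = u_t + s·(1−u_t) − f·u_t = u_t·(1−s−f) + s.
Here 1−s−f = 0.452 and s = 0.023.
u_1 = 0.130500 × 0.452 + 0.023 = 0.081986.
u_2 = 0.081986 × 0.452 + 0.023 = 0.060058.
u_3 = 0.060058 × 0.452 + 0.023 = 0.050146.

Unemployment rate after three quarters ≈ 5.01%.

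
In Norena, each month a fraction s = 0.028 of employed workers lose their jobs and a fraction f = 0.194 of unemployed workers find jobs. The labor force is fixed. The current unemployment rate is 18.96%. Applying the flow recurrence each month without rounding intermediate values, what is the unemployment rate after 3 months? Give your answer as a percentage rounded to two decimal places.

With a fixed labor force, u_{t+1} = u_t + s·(1−u_t) − f·u_t = u_t·(1−s−f) + s.
Here 1−s−f = 0.778 and s = 0.028.
u_1 = 0.189600 × 0.778 + 0.028 = 0.175509.
u_2 = 0.175509 × 0.778 + 0.028 = 0.164546.
u_3 = 0.164546 × 0.778 + 0.028 = 0.156017.

Unemployment rate after three months ≈ 15.60%.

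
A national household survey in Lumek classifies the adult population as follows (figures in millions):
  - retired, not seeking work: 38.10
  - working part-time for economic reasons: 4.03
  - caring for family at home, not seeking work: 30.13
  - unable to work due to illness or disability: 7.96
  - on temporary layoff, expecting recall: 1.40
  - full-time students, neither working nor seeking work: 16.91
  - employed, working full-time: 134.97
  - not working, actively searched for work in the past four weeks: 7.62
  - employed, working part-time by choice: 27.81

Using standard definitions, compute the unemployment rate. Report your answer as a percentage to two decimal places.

Employed = 4.03 + 134.97 + 27.81 = 166.81 million (anyone who worked, including part-time for economic reasons, counts as employed).
Unemployed = 1.40 + 7.62 = 9.02 million (jobless and actively searching, or on temporary layoff).
Labor force = 166.81 + 9.02 = 175.83 million.
Unemployment rate = 9.02 / 175.83 = 5.13%.

Unemployment rate ≈ 5.13%.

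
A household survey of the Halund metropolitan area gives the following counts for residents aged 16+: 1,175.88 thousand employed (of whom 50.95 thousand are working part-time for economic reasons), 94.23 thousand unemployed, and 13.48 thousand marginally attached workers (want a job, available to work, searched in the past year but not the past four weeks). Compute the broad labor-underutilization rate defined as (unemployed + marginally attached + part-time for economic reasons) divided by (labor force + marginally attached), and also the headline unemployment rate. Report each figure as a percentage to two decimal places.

Broad underutilization rate ≈ 12.36%; headline unemployment rate ≈ 7.42%.

Labor force = 1,175.88 + 94.23 = 1,270.11 thousand.
Numerator = 94.23 + 13.48 + 50.95 = 158.66 thousand.
Denominator = 1,270.11 + 13.48 = 1,283.59 thousand.
Broad rate = 158.66 / 1,283.59 = 12.36%.
Headline unemployment rate = 94.23 / 1,270.11 = 7.42%.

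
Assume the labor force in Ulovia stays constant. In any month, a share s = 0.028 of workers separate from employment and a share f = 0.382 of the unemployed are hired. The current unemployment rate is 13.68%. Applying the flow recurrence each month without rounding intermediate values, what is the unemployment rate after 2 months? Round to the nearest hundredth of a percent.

Unemployment rate after two months ≈ 9.21%.

With a fixed labor force, u_{t+1} = u_t + s·(1−u_t) − f·u_t = u_t·(1−s−f) + s.
Here 1−s−f = 0.590 and s = 0.028.
u_1 = 0.136800 × 0.590 + 0.028 = 0.108712.
u_2 = 0.108712 × 0.590 + 0.028 = 0.092140.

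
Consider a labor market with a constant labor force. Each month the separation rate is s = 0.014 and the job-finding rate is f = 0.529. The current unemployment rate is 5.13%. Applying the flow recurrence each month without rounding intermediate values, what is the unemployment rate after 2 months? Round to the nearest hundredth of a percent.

With a fixed labor force, u_{t+1} = u_t + s·(1−u_t) − f·u_t = u_t·(1−s−f) + s.
Here 1−s−f = 0.457 and s = 0.014.
u_1 = 0.051300 × 0.457 + 0.014 = 0.037444.
u_2 = 0.037444 × 0.457 + 0.014 = 0.031112.

Unemployment rate after two months ≈ 3.11%.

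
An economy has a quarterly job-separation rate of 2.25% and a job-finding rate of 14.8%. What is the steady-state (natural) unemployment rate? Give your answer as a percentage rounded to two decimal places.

Steady-state unemployment rate ≈ 13.20%.

At steady state the flows balance: s·E = f·U, so U/(E+U) = s/(s+f).
u* = 2.25 / (2.25 + 14.8) = 2.25 / 17.05 = 13.20%.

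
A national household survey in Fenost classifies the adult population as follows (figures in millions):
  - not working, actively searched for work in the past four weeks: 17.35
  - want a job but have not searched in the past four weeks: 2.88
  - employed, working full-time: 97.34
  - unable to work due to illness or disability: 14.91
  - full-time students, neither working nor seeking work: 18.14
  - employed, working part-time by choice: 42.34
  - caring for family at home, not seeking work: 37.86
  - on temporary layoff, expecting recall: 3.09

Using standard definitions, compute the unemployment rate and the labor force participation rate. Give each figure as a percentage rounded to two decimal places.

Employed = 97.34 + 42.34 = 139.68 million.
Unemployed = 17.35 + 3.09 = 20.44 million (jobless and actively searching, or on temporary layoff).
Labor force = 139.68 + 20.44 = 160.12 million.
Not in labor force = 2.88 + 14.91 + 18.14 + 37.86 = 73.79 million (those not working and not actively searching are outside the labor force — including those who want a job but have given up searching).
Civilian working-age population = 160.12 + 73.79 = 233.91 million.
Unemployment rate = 20.44 / 160.12 = 12.77%.
Labor force participation rate = 160.12 / 233.91 = 68.45%.

Unemployment rate ≈ 12.77%; labor force participation rate ≈ 68.45%.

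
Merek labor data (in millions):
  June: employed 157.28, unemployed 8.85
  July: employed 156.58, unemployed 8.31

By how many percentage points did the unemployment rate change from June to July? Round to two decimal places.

June: labor force = 157.28 + 8.85 = 166.13; u = 8.85/166.13 = 5.33%.
July: labor force = 156.58 + 8.31 = 164.89; u = 8.31/164.89 = 5.04%.
Change = 5.04% − 5.33% = −0.29 pp.

The unemployment rate changed by −0.29 percentage points.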